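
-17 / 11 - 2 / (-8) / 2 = -125 / 88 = -1.42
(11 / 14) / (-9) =-11 / 126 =-0.09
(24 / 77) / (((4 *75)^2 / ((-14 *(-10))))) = 2 / 4125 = 0.00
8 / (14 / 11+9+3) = 0.60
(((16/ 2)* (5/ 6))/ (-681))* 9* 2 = -40/ 227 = -0.18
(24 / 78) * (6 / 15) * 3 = 24 / 65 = 0.37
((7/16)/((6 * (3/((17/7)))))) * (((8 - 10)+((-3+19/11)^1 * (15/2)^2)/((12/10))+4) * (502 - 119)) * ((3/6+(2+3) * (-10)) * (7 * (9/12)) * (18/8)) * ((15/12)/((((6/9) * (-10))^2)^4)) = 0.24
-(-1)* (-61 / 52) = -61 / 52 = -1.17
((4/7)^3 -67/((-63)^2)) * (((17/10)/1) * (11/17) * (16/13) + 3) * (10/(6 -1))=533738/361179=1.48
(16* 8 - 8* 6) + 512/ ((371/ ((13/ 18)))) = 270448/ 3339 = 81.00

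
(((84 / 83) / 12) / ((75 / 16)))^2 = 12544 / 38750625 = 0.00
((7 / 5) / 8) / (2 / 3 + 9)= 21 / 1160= 0.02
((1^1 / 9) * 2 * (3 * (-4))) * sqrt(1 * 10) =-8 * sqrt(10) / 3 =-8.43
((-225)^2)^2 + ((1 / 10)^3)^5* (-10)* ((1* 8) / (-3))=96108398437500000000001 / 37500000000000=2562890625.00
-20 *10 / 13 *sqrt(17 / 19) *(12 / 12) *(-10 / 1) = 2000 *sqrt(323) / 247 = 145.52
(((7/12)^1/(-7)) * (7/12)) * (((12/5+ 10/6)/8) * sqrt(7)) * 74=-15799 * sqrt(7)/8640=-4.84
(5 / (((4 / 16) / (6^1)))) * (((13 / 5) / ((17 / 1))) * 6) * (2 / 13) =288 / 17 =16.94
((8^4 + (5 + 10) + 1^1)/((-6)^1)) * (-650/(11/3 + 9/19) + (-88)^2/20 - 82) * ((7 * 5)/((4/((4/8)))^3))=-157309957/22656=-6943.41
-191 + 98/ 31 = -5823/ 31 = -187.84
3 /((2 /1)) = 3 /2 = 1.50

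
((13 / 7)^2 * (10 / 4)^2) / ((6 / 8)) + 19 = 7018 / 147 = 47.74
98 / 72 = 49 / 36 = 1.36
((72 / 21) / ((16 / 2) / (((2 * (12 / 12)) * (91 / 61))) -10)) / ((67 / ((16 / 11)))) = -832 / 81807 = -0.01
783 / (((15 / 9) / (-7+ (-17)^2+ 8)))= 136242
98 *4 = 392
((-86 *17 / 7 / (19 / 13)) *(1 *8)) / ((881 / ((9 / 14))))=-684216 / 820211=-0.83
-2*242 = -484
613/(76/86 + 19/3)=79077/931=84.94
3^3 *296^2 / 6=394272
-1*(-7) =7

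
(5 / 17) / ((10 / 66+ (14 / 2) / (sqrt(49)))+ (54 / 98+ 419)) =8085 / 11564692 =0.00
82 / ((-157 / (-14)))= 1148 / 157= 7.31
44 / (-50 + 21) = -44 / 29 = -1.52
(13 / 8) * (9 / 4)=117 / 32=3.66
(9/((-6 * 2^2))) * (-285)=855/8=106.88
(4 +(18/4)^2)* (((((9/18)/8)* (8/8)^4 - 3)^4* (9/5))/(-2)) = -4259961513/2621440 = -1625.05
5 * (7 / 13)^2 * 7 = 1715 / 169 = 10.15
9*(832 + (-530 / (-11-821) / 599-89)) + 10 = 1668787633 / 249184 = 6697.01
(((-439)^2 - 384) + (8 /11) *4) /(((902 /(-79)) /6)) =-501430143 /4961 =-101074.41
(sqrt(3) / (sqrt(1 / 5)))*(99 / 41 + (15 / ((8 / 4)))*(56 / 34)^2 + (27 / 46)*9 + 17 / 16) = 126913703*sqrt(15) / 4360432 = 112.73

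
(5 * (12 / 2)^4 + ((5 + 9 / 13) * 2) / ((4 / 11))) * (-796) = -5183000.92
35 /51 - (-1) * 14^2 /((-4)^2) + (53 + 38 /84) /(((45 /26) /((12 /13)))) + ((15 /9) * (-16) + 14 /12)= 15.94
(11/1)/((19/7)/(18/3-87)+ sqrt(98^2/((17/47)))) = 0.07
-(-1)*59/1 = 59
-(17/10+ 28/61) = -1317/610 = -2.16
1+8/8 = 2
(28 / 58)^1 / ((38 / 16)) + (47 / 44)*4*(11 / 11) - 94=-542605 / 6061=-89.52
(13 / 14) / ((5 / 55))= 143 / 14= 10.21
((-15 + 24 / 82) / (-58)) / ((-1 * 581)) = -603 / 1381618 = -0.00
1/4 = 0.25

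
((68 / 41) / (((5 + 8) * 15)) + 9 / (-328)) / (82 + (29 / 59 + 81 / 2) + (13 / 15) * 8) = -71449 / 490289644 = -0.00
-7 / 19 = -0.37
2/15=0.13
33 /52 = 0.63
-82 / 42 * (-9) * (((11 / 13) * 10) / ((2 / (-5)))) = -33825 / 91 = -371.70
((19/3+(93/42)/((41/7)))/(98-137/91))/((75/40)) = 600964/16200945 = 0.04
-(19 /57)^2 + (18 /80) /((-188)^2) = -1413679 /12723840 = -0.11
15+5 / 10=15.50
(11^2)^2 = 14641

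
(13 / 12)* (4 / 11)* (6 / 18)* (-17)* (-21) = 1547 / 33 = 46.88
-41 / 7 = -5.86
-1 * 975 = -975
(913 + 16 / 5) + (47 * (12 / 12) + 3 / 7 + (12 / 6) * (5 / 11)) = 371347 / 385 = 964.54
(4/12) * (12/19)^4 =6912/130321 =0.05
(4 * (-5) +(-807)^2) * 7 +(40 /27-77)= 123080242 /27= 4558527.48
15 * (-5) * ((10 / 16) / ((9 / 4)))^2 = -625 / 108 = -5.79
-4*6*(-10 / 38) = 120 / 19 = 6.32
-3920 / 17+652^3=277167577.41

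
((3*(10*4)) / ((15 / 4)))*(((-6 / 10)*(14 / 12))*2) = -44.80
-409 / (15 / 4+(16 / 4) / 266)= -217588 / 2003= -108.63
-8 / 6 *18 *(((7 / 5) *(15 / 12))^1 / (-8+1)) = 6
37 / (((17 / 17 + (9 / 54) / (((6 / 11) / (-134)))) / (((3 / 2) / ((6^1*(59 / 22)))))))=-3663 / 42421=-0.09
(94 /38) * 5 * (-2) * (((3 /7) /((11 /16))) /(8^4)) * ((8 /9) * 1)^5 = -60160 /28796229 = -0.00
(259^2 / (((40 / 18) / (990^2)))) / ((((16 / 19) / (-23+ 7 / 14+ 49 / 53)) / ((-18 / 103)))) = 11570302303147665 / 87344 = 132468198195.04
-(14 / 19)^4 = -0.29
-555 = -555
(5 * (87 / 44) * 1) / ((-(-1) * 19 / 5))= 2.60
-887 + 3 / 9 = -2660 / 3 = -886.67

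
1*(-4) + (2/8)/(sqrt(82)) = -4 + sqrt(82)/328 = -3.97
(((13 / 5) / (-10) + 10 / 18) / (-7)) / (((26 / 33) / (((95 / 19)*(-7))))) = 1463 / 780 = 1.88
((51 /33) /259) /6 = 17 /17094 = 0.00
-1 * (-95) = 95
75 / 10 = 15 / 2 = 7.50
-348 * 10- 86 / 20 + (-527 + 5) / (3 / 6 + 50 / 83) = -2414263 / 610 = -3957.81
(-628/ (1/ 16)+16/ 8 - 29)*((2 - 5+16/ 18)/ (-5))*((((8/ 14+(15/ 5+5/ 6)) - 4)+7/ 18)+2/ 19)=-2168140/ 567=-3823.88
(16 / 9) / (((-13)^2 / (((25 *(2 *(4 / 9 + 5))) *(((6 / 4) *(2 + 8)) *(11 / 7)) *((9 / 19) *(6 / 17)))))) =616000 / 54587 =11.28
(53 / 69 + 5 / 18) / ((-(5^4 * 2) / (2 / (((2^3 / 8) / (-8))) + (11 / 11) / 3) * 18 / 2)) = 20351 / 13972500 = 0.00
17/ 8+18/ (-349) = 5789/ 2792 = 2.07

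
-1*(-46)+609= 655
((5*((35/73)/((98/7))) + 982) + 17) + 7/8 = 584027/584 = 1000.05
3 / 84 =1 / 28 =0.04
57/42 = 19/14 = 1.36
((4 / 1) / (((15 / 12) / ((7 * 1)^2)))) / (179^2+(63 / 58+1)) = 45472 / 9292495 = 0.00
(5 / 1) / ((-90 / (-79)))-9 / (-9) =97 / 18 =5.39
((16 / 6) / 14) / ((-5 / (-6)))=8 / 35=0.23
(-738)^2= 544644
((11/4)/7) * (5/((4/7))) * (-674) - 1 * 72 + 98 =-18327/8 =-2290.88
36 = 36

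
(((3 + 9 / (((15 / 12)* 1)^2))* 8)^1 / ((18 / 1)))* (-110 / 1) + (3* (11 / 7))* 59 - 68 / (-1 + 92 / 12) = -16834 / 105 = -160.32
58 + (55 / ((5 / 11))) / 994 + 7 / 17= 989099 / 16898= 58.53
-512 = -512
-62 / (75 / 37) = -2294 / 75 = -30.59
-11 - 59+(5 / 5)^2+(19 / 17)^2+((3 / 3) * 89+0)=6141 / 289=21.25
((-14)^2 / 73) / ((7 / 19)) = 532 / 73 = 7.29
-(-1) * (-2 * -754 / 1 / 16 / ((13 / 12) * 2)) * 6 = 261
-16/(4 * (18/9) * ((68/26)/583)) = -7579/17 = -445.82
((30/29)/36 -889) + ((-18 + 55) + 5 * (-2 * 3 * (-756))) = 3798077/174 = 21828.03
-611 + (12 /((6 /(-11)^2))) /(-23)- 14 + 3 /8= -116867 /184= -635.15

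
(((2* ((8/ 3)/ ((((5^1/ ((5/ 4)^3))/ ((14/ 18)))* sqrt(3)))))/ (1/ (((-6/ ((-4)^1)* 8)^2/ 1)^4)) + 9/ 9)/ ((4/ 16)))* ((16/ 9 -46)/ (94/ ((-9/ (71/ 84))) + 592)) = -15528709324800* sqrt(3)/ 220439 -66864/ 220439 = -122013407.76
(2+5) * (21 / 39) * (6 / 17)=294 / 221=1.33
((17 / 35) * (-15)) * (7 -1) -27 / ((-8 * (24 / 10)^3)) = -155797 / 3584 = -43.47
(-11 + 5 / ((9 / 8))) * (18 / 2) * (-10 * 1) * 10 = 5900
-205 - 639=-844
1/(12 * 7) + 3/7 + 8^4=344101/84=4096.44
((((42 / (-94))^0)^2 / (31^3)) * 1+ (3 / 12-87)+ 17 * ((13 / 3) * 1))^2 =21875965980625 / 127800530064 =171.17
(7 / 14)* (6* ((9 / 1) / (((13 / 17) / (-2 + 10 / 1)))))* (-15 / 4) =-1059.23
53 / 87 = 0.61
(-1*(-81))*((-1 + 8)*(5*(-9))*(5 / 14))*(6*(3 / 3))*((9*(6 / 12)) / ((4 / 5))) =-2460375 / 8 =-307546.88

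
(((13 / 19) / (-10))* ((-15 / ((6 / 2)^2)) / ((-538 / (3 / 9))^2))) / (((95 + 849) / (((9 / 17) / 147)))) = 0.00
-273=-273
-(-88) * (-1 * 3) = -264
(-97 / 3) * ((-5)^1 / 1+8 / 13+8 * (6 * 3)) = -58685 / 13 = -4514.23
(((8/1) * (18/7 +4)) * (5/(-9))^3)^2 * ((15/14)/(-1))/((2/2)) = -5290000000/60761421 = -87.06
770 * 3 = 2310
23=23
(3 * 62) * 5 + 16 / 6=932.67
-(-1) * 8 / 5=8 / 5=1.60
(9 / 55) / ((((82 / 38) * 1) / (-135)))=-4617 / 451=-10.24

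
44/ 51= 0.86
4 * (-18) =-72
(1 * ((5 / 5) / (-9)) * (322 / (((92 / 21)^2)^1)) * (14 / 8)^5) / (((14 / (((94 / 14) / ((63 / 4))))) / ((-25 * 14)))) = 138237575 / 423936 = 326.08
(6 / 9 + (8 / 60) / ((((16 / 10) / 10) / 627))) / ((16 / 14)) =21973 / 48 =457.77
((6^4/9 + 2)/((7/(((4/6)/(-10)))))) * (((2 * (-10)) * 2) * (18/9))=2336/21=111.24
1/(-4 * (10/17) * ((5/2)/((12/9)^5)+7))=-4352/77755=-0.06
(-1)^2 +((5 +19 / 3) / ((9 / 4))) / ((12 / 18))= 77 / 9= 8.56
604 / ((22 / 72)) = 21744 / 11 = 1976.73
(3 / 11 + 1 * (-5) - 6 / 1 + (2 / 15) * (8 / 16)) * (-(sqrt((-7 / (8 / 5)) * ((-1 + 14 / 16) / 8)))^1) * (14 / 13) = 12313 * sqrt(70) / 34320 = 3.00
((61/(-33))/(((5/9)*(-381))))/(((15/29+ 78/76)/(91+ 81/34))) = 0.53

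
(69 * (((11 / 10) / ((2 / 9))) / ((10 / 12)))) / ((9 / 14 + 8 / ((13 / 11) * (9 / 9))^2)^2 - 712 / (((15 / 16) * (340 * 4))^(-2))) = -57359456154 / 161983148880616775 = -0.00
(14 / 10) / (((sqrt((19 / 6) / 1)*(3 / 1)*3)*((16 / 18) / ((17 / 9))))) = 119*sqrt(114) / 6840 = 0.19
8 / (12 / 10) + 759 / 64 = 3557 / 192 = 18.53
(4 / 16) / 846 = 1 / 3384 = 0.00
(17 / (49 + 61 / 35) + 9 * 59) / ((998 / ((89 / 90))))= 83984939 / 159520320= 0.53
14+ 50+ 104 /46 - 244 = -4088 /23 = -177.74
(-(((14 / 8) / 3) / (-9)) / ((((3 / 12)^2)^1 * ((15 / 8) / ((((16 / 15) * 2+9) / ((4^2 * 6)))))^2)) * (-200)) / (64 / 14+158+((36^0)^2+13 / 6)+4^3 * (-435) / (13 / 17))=71061172 / 3245606469675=0.00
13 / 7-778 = -5433 / 7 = -776.14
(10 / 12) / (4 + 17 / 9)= 15 / 106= 0.14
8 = 8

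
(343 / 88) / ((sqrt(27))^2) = 343 / 2376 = 0.14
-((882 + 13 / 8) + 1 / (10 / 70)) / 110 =-8.10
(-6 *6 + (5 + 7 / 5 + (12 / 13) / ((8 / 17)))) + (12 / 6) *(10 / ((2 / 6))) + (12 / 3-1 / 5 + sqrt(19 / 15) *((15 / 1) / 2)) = sqrt(285) / 2 + 4701 / 130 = 44.60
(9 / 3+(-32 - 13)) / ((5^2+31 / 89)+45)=-1246 / 2087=-0.60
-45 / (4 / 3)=-135 / 4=-33.75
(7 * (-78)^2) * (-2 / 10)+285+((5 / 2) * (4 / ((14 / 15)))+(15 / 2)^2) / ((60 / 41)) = -4584631 / 560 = -8186.84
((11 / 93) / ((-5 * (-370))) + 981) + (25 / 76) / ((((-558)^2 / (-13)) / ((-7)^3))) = 21473104819039 / 21888889200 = 981.00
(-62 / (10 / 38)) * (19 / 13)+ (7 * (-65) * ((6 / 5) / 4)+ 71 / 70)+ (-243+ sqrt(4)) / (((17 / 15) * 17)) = -12947861 / 26299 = -492.33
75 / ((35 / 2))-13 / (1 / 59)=-5339 / 7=-762.71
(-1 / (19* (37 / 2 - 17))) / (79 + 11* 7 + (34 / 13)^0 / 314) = -628 / 2792145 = -0.00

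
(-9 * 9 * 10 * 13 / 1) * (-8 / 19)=84240 / 19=4433.68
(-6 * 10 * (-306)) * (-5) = -91800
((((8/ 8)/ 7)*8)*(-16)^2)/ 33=2048/ 231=8.87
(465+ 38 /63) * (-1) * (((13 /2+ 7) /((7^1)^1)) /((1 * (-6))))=29333 /196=149.66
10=10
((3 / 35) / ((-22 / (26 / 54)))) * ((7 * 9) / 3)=-13 / 330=-0.04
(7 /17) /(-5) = -7 /85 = -0.08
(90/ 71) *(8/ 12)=0.85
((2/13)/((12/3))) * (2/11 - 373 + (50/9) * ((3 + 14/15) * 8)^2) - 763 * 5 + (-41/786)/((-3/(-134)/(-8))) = -10922441989/3034746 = -3599.13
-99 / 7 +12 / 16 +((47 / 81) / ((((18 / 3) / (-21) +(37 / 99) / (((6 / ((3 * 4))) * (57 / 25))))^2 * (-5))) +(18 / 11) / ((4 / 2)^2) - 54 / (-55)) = -82508334891 / 1066024960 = -77.40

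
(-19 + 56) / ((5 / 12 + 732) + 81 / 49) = 21756 / 431633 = 0.05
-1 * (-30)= 30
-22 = -22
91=91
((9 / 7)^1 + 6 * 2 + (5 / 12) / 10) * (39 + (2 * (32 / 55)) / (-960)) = 36018793 / 69300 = 519.75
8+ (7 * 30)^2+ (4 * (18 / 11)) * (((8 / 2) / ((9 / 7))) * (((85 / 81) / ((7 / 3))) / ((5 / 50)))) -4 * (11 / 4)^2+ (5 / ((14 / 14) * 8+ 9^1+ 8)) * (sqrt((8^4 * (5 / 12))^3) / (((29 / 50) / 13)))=52473167 / 1188+ 21299200 * sqrt(15) / 261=360228.52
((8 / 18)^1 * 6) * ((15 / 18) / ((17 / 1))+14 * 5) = 28580 / 153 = 186.80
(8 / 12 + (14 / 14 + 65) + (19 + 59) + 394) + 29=1703 / 3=567.67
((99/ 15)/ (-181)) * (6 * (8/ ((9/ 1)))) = -176/ 905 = -0.19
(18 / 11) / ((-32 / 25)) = -225 / 176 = -1.28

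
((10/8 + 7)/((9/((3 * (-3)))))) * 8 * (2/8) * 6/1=-99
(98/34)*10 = 490/17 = 28.82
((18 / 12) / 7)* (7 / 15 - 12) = -2.47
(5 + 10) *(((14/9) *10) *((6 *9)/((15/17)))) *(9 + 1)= 142800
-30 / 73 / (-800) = 3 / 5840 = 0.00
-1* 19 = -19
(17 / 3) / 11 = 17 / 33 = 0.52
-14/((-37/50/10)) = 7000/37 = 189.19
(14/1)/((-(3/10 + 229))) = -140/2293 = -0.06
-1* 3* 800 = -2400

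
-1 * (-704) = 704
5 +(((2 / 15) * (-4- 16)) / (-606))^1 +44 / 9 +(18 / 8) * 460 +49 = 994349 / 909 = 1093.89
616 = 616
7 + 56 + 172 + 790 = 1025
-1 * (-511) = 511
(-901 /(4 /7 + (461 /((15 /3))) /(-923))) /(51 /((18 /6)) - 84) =29106805 /1020611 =28.52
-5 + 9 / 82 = -401 / 82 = -4.89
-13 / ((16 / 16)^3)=-13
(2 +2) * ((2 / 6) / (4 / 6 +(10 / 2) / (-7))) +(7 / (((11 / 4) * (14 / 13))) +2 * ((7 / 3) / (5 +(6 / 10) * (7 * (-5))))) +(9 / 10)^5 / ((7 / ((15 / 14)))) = -1671179149 / 64680000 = -25.84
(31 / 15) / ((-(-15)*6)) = 31 / 1350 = 0.02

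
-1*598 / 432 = -299 / 216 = -1.38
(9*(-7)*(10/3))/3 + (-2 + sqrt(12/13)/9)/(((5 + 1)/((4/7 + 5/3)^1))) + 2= -4331/63 + 47*sqrt(39)/7371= -68.71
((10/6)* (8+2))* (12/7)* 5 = 142.86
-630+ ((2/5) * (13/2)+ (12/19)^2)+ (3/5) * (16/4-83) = -1217294/1805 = -674.40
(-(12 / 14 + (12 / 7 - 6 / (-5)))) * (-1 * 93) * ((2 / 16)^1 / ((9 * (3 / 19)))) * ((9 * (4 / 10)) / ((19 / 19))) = 19437 / 175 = 111.07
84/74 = 42/37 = 1.14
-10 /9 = -1.11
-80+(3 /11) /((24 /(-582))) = -3811 /44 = -86.61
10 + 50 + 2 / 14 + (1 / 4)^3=26951 / 448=60.16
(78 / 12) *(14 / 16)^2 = 637 / 128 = 4.98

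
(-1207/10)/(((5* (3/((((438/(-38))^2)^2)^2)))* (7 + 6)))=-2128819962713632662429/11039315976650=-192839843.27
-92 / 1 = -92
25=25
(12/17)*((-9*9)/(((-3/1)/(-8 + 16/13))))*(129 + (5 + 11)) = -4134240/221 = -18706.97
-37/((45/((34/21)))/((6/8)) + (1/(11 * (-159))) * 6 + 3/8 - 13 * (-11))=-2933656/14305965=-0.21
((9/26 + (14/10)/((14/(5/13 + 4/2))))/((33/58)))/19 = 116/2145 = 0.05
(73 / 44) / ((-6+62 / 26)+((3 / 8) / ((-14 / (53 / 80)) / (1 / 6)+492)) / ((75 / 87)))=-306147400 / 666917009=-0.46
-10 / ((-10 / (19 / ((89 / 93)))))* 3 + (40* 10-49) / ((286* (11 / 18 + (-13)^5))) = 389707727166 / 6542914477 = 59.56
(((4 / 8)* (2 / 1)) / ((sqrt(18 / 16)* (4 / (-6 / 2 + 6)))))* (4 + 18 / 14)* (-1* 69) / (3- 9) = 851* sqrt(2) / 28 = 42.98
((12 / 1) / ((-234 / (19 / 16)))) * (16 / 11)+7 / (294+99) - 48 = -2701529 / 56199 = -48.07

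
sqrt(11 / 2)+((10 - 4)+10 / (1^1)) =sqrt(22) / 2+16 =18.35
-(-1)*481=481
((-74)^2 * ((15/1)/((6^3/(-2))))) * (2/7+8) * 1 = -397010/63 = -6301.75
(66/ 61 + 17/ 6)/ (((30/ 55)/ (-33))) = -173393/ 732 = -236.88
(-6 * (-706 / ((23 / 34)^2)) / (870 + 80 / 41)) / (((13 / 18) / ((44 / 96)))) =6.74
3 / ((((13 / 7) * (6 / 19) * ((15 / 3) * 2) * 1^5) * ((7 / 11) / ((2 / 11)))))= 0.15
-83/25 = -3.32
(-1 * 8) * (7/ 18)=-28/ 9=-3.11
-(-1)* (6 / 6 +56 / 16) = 9 / 2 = 4.50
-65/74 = -0.88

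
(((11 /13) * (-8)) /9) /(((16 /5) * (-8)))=55 /1872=0.03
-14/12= -7/6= -1.17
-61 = -61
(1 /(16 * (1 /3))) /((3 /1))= 0.06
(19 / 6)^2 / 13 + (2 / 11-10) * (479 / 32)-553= -7198907 / 10296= -699.19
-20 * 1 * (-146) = 2920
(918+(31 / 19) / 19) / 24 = 331429 / 8664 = 38.25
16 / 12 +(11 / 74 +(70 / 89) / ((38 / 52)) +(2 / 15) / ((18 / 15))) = 3006271 / 1126206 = 2.67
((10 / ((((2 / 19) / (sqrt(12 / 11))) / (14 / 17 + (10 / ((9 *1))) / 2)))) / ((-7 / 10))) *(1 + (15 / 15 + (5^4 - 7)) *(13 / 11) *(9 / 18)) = -1617431050 *sqrt(33) / 129591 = -71698.14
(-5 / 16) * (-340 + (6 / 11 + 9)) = 18175 / 176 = 103.27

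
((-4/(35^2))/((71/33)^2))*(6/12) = -2178/6175225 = -0.00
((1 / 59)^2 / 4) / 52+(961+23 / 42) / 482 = 7310174681 / 3664406928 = 1.99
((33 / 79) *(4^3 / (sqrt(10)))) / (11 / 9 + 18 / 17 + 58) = 161568 *sqrt(10) / 3643085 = 0.14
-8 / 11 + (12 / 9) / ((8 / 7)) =29 / 66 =0.44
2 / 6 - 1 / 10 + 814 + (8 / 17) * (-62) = 400379 / 510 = 785.06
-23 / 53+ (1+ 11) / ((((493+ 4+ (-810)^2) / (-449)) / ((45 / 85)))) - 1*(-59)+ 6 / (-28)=483251584189 / 8282314558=58.35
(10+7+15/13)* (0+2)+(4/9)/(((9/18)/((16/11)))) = 48392/1287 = 37.60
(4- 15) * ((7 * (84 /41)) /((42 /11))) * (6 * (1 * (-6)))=60984 /41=1487.41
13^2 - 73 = 96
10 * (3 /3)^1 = 10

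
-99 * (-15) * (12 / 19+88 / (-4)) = -602910 / 19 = -31732.11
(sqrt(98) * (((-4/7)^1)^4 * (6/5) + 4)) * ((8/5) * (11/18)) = 2180464 * sqrt(2)/77175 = 39.96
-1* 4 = -4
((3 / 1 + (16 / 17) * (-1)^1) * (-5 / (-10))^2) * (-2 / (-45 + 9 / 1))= 35 / 1224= 0.03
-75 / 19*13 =-975 / 19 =-51.32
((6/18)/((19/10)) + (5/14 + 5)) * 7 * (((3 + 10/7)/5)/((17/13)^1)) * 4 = 711698/6783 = 104.92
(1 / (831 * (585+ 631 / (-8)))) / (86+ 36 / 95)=380 / 13805442057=0.00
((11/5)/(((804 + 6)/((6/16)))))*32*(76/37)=1672/24975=0.07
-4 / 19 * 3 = -12 / 19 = -0.63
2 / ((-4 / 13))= -13 / 2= -6.50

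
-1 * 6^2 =-36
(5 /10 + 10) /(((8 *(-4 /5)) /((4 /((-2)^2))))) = -105 /64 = -1.64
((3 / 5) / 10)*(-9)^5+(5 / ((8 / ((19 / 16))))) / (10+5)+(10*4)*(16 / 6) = -32987749 / 9600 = -3436.22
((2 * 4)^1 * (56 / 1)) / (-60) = -112 / 15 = -7.47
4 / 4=1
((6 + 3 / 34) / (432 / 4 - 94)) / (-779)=-207 / 370804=-0.00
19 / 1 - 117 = -98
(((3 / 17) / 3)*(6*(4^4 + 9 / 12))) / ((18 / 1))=1027 / 204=5.03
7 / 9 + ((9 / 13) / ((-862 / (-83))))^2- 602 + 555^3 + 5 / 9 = 64402083021958855 / 376723308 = 170953274.34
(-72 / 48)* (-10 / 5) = 3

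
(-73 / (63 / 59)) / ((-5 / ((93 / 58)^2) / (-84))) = -12417081 / 4205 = -2952.93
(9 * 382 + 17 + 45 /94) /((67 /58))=9419635 /3149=2991.31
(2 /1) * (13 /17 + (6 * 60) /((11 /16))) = 196126 /187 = 1048.80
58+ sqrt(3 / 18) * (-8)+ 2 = 60 - 4 * sqrt(6) / 3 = 56.73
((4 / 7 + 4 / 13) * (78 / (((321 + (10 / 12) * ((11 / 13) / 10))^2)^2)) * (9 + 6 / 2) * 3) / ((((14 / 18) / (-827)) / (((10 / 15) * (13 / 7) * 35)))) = -3300747082909286400 / 308387069671136598289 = -0.01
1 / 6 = 0.17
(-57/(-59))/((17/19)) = 1.08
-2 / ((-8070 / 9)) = 0.00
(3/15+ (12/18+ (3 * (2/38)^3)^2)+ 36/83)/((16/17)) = 80927748328/58572121845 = 1.38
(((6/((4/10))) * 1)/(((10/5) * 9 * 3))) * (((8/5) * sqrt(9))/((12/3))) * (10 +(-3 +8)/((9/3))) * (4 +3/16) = 2345/144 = 16.28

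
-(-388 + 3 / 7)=2713 / 7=387.57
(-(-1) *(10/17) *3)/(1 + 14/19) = 190/187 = 1.02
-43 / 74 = -0.58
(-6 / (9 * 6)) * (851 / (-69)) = 37 / 27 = 1.37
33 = 33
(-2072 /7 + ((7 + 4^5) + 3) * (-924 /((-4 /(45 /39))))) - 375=3574087 /13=274929.77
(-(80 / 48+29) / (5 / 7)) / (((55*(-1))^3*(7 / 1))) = 92 / 2495625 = 0.00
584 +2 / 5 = 2922 / 5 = 584.40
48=48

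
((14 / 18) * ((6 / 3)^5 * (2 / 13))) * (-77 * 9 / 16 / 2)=-1078 / 13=-82.92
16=16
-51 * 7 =-357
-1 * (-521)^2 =-271441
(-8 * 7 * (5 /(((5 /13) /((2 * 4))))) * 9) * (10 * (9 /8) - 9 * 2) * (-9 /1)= -3184272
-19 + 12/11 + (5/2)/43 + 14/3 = -37417/2838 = -13.18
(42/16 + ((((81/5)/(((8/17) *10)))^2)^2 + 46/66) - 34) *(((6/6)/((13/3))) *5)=92728271093153/732160000000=126.65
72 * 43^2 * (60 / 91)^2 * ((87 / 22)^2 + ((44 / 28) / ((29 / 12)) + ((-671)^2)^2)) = 11732193154362160.21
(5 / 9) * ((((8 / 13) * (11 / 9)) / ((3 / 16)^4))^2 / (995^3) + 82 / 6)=1209164955217519849 / 159251491535370975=7.59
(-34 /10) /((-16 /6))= 51 /40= 1.28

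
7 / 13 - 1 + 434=5636 / 13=433.54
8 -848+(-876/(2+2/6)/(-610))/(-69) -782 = -79648748/49105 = -1622.01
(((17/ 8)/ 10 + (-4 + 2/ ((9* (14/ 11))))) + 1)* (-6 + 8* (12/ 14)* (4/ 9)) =408239/ 52920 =7.71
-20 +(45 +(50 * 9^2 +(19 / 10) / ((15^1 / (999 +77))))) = 315847 / 75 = 4211.29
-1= -1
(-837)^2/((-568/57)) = -70303.58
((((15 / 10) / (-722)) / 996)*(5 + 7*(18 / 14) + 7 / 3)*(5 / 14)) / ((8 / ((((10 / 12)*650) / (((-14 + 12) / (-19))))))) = -56875 / 7266816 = -0.01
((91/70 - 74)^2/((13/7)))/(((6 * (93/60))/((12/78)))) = 3699703/78585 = 47.08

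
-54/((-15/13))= 234/5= 46.80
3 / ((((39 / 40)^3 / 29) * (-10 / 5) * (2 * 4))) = -116000 / 19773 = -5.87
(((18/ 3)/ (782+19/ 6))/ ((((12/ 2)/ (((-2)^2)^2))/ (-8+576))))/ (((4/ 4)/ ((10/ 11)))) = 545280/ 51821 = 10.52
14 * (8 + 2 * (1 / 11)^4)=1639820 / 14641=112.00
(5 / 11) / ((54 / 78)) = 65 / 99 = 0.66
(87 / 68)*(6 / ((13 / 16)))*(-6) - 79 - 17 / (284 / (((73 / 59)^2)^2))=-103301870614625 / 760534045804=-135.83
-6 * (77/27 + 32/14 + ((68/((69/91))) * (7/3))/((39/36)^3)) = -249371786/244881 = -1018.34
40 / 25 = 8 / 5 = 1.60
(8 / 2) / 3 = 4 / 3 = 1.33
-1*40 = -40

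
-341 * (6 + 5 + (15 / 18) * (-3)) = -5797 / 2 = -2898.50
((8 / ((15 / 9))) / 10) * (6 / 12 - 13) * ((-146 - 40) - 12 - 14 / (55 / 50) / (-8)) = 12963 / 11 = 1178.45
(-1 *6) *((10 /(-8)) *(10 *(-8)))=-600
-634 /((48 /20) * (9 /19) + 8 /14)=-210805 /568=-371.14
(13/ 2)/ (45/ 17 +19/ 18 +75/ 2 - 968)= -1989/ 283600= -0.01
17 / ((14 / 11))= 187 / 14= 13.36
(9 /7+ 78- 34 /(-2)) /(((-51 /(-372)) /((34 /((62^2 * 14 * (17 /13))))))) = 8762 /25823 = 0.34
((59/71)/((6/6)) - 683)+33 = -46091/71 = -649.17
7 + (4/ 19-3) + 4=156/ 19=8.21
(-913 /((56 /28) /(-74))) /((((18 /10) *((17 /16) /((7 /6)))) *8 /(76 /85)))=17971492 /7803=2303.15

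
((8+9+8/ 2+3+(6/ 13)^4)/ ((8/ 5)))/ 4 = 429225/ 114244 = 3.76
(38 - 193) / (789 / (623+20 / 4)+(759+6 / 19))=-0.20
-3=-3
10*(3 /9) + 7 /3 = 17 /3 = 5.67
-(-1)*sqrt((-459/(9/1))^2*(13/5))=51*sqrt(65)/5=82.24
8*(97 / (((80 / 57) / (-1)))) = -5529 / 10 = -552.90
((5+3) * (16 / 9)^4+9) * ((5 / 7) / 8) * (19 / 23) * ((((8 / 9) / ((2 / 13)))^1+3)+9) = 1108340300 / 9506889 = 116.58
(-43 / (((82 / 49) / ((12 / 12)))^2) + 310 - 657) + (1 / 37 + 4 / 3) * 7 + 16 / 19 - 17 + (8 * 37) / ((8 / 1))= -4707919103 / 14180916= -331.99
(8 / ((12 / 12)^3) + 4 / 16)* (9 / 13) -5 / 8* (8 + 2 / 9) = 67 / 117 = 0.57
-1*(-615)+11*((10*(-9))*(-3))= 3585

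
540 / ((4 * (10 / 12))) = 162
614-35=579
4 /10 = 2 /5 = 0.40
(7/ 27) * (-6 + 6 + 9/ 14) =1/ 6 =0.17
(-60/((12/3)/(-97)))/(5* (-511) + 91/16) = -23280/40789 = -0.57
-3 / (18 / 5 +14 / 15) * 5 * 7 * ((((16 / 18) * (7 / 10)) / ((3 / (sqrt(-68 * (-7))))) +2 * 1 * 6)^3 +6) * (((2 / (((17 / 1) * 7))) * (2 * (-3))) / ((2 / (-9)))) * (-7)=1616291264 * sqrt(119) / 117045 +3090759 / 17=332449.33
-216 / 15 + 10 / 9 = -598 / 45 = -13.29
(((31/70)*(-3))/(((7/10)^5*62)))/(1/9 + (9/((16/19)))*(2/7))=-0.04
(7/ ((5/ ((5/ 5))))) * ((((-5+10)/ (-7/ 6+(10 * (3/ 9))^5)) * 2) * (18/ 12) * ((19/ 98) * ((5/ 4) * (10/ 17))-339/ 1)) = -823094217/ 47465054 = -17.34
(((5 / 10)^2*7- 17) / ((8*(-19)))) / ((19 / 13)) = 793 / 11552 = 0.07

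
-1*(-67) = 67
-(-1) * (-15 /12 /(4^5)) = -5 /4096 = -0.00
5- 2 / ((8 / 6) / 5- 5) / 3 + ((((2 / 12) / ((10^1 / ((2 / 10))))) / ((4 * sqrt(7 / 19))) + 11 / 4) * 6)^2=277.66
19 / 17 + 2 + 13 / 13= 70 / 17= 4.12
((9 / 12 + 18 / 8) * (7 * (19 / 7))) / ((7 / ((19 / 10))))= 1083 / 70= 15.47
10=10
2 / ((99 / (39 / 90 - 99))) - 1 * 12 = -20777 / 1485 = -13.99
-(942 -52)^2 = -792100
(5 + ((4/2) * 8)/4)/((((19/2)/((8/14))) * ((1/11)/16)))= 12672/133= 95.28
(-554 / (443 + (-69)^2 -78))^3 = -21253933 / 16836267547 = -0.00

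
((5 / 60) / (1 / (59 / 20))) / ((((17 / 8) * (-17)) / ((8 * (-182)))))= 42952 / 4335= 9.91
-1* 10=-10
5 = 5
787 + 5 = 792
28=28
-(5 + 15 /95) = -98 /19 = -5.16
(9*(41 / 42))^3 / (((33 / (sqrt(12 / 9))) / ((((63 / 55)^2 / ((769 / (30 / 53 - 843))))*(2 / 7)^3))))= -12359878614*sqrt(3) / 26910828175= -0.80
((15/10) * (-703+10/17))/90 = -11941/1020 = -11.71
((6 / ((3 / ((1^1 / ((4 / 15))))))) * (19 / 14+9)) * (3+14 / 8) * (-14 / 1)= -41325 / 8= -5165.62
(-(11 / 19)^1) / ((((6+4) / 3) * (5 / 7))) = -231 / 950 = -0.24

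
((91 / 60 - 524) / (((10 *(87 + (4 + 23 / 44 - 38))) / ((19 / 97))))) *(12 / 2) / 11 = -595631 / 5710875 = -0.10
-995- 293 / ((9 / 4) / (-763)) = 885281 / 9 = 98364.56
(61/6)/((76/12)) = 61/38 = 1.61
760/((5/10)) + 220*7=3060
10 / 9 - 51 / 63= 0.30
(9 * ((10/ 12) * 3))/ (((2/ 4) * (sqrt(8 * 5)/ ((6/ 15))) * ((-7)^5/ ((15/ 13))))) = -27 * sqrt(10)/ 436982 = -0.00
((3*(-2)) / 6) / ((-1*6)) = 1 / 6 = 0.17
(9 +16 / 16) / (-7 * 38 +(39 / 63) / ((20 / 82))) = -2100 / 55327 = -0.04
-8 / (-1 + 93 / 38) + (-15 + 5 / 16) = -17789 / 880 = -20.21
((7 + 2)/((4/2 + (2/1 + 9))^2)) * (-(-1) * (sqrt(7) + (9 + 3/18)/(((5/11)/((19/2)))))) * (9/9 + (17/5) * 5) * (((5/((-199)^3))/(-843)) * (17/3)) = 1530 * sqrt(7)/374241765911 + 586245/748483531822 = 0.00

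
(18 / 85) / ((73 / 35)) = 126 / 1241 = 0.10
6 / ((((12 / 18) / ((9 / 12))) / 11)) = 74.25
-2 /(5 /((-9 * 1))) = 18 /5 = 3.60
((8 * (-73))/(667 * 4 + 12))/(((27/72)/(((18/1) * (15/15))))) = -3504/335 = -10.46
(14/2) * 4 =28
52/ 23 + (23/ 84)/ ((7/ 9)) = 11779/ 4508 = 2.61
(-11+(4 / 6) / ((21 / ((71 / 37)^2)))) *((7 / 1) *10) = -9386350 / 12321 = -761.82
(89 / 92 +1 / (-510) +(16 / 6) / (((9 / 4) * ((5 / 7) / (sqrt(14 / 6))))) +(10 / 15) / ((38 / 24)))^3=210796804021818387923 / 7173479228049144000 +8240185005645614 * sqrt(21) / 1222093774128375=60.28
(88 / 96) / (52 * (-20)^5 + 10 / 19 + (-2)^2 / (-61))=-12749 / 2314291193592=-0.00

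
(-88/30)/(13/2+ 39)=-88/1365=-0.06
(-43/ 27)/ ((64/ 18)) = -43/ 96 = -0.45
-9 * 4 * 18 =-648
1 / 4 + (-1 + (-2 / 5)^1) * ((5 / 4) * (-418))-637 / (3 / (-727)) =1861177 / 12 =155098.08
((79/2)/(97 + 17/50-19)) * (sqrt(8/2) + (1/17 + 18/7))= 2.33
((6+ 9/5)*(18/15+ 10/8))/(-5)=-1911/500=-3.82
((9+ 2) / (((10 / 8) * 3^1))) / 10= 22 / 75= 0.29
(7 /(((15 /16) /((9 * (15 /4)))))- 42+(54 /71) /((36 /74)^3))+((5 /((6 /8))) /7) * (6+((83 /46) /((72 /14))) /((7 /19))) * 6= 316455593 /1234548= 256.33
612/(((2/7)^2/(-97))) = -727209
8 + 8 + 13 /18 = 301 /18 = 16.72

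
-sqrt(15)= -3.87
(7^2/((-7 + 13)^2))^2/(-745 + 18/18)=-2401/964224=-0.00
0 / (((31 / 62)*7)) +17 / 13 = 17 / 13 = 1.31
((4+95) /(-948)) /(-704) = 3 /20224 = 0.00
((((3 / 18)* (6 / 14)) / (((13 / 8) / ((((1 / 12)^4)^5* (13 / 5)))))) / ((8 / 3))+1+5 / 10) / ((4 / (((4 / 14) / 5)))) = 134181599735661629276161 / 6261807987664209366220800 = 0.02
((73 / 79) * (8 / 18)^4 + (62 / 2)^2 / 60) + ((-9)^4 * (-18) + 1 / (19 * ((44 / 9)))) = -63958296257672 / 541643355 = -118081.94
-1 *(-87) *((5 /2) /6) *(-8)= -290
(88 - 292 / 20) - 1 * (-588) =3307 / 5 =661.40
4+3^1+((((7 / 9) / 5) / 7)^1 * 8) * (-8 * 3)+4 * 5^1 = 341 / 15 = 22.73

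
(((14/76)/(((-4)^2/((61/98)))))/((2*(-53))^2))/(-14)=-61/1338971648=-0.00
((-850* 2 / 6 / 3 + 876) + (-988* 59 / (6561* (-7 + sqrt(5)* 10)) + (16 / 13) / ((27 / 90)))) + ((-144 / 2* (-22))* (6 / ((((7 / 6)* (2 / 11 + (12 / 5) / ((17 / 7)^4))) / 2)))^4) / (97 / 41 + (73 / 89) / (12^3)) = 287346819155613696892989645985088127838745453699882 / 151767488625921226459054407639426402172311-582920* sqrt(5) / 2959011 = 1893335797.35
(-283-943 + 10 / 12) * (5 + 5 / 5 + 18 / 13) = -117616 / 13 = -9047.38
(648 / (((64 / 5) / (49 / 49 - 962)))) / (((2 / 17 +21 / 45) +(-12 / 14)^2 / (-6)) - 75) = 4863116475 / 7450832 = 652.69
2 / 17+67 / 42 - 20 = -13057 / 714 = -18.29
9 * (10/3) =30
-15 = -15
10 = 10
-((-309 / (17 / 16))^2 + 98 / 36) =-439990609 / 5202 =-84581.05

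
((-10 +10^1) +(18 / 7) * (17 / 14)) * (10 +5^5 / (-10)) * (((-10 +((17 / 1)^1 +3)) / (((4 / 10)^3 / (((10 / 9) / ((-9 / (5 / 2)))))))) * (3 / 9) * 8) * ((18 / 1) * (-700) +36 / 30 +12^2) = -667175093750 / 441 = -1512868693.31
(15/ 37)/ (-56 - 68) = -15/ 4588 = -0.00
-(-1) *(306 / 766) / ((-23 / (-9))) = 0.16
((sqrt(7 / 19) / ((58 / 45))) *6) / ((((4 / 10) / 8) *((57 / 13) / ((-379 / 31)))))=-4434300 *sqrt(133) / 324539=-157.57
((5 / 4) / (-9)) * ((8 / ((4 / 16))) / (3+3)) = -20 / 27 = -0.74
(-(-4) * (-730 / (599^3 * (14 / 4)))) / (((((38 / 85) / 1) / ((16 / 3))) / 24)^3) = -940176834560000 / 10319040335387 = -91.11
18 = 18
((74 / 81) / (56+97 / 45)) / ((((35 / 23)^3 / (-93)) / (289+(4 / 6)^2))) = -14541682058 / 121180185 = -120.00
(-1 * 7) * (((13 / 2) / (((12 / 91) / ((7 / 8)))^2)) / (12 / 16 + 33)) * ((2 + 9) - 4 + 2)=-36924979 / 69120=-534.22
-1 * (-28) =28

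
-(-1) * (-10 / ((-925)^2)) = -2 / 171125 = -0.00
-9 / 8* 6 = -27 / 4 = -6.75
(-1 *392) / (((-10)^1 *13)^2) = -98 / 4225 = -0.02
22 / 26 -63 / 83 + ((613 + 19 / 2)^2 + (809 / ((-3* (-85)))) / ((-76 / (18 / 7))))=18907351215589 / 48792380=387506.23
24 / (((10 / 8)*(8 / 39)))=468 / 5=93.60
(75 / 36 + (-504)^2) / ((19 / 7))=21337519 / 228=93585.61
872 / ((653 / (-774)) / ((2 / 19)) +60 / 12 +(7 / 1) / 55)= -74242080 / 245849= -301.98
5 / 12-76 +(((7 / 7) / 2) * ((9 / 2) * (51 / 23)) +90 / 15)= -4457 / 69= -64.59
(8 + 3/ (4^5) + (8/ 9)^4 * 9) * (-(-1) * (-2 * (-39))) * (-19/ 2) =-2511609373/ 248832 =-10093.59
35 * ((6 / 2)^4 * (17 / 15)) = 3213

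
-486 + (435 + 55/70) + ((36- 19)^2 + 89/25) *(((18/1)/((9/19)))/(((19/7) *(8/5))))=87839/35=2509.69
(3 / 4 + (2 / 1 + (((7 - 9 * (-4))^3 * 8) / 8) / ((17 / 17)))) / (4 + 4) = 318039 / 32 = 9938.72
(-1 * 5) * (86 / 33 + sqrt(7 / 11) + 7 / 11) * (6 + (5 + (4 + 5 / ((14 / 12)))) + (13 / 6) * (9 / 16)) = -819085 / 2464 -22965 * sqrt(77) / 2464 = -414.21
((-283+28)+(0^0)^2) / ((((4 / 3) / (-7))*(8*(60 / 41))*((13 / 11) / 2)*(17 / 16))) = 400939 / 2210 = 181.42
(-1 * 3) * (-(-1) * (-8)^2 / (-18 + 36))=-32 / 3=-10.67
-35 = -35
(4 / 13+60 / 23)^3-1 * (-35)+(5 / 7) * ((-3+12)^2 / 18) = 23583798837 / 374232586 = 63.02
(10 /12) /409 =5 /2454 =0.00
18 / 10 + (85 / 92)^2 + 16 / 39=5056859 / 1650480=3.06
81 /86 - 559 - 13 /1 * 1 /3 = -145097 /258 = -562.39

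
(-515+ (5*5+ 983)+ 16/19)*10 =93830/19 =4938.42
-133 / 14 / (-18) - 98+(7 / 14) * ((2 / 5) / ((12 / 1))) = -8771 / 90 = -97.46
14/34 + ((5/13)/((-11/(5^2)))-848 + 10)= -2038302/2431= -838.46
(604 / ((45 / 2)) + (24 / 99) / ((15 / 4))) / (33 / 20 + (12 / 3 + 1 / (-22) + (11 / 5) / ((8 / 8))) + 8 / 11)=5920 / 1877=3.15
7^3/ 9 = 343/ 9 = 38.11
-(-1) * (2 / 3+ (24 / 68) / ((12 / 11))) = 101 / 102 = 0.99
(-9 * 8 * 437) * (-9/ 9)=31464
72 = 72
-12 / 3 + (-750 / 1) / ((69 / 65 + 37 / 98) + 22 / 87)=-419393176 / 937669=-447.27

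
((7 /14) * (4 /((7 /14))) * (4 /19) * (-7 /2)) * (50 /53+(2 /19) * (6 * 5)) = -231280 /19133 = -12.09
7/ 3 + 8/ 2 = 19/ 3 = 6.33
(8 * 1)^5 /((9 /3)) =32768 /3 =10922.67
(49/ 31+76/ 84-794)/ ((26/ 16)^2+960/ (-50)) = 164888320/ 3449649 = 47.80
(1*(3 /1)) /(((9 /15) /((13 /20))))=13 /4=3.25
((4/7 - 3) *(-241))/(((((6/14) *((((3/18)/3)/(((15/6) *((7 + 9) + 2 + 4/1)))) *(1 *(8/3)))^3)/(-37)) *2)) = -165472486999875/128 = -1292753804686.52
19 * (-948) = -18012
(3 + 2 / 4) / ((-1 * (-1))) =7 / 2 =3.50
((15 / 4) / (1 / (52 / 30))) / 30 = 13 / 60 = 0.22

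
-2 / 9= -0.22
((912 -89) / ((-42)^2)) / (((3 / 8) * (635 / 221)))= 0.43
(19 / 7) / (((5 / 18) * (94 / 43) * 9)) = 817 / 1645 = 0.50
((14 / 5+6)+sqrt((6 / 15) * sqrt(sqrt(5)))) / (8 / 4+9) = sqrt(2) * 5^(5 / 8) / 55+4 / 5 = 0.87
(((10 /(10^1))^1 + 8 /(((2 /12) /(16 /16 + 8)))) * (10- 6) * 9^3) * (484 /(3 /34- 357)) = -6925935456 /4045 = -1712221.37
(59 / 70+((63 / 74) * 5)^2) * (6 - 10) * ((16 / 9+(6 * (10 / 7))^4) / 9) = -424058018643472 / 9318557115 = -45506.83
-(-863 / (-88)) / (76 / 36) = -7767 / 1672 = -4.65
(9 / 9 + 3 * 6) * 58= 1102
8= 8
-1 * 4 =-4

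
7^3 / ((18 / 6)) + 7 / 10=3451 / 30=115.03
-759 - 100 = -859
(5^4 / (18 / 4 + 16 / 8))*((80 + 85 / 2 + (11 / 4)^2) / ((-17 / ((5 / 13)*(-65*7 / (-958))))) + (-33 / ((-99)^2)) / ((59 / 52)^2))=-235755919049375 / 1751089090608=-134.63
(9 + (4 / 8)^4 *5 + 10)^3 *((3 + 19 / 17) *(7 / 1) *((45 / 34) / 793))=346.52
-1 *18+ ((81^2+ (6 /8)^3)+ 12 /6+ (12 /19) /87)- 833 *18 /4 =98630909 /35264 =2796.93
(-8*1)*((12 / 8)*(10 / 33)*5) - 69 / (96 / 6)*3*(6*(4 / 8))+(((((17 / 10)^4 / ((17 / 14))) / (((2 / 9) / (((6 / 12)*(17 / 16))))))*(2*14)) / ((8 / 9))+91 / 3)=491.30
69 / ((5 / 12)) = 165.60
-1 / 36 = -0.03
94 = 94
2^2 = 4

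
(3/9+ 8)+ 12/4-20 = -26/3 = -8.67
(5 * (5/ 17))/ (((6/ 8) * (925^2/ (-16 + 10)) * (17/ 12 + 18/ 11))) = -1056/ 234475475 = -0.00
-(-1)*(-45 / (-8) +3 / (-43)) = 1911 / 344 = 5.56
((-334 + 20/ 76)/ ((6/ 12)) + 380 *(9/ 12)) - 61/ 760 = -290741/ 760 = -382.55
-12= -12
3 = 3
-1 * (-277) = 277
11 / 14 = 0.79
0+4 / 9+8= 76 / 9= 8.44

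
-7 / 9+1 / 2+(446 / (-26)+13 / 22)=-21674 / 1287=-16.84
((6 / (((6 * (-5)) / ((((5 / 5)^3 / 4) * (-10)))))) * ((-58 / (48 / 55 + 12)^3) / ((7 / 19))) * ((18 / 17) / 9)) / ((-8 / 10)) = 458363125 / 84464989056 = 0.01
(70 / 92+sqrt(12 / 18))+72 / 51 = sqrt(6) / 3+1699 / 782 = 2.99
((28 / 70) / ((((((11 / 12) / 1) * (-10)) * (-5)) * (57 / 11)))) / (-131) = -4 / 311125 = -0.00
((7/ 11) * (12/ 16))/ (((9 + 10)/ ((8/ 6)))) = 7/ 209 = 0.03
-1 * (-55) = 55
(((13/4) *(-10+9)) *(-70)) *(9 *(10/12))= 6825/4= 1706.25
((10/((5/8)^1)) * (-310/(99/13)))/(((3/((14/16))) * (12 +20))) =-5.94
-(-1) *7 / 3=7 / 3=2.33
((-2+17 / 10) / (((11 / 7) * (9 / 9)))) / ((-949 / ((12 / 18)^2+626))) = 19733 / 156585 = 0.13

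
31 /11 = 2.82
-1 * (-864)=864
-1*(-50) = 50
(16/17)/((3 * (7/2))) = 32/357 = 0.09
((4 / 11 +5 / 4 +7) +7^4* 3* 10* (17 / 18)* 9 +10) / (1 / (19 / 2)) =511860741 / 88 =5816599.33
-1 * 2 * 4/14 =-4/7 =-0.57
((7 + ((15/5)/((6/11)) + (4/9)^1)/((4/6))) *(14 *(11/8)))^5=688050733391135190307/254803968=2700314044525.14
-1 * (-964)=964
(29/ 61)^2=841/ 3721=0.23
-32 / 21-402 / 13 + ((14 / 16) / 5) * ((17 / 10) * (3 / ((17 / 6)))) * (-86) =-1625357 / 27300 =-59.54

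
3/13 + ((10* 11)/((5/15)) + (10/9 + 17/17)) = 38884/117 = 332.34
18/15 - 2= -4/5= -0.80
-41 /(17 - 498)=41 /481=0.09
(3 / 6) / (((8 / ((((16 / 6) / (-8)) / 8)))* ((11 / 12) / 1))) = -0.00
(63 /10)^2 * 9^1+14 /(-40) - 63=14693 /50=293.86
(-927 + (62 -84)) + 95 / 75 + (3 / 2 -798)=-52327 / 30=-1744.23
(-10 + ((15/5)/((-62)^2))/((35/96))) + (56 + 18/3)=1749092/33635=52.00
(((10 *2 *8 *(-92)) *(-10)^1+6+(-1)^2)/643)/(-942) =-49069/201902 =-0.24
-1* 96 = -96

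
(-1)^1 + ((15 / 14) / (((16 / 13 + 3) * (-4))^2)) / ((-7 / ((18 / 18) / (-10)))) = -9485893 / 9486400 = -1.00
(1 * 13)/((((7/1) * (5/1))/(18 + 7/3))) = 793/105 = 7.55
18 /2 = 9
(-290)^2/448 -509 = -35983/112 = -321.28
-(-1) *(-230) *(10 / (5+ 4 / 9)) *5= -2112.24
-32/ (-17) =1.88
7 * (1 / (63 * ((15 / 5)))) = 1 / 27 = 0.04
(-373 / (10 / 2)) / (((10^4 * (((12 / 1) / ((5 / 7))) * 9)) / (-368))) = 8579 / 472500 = 0.02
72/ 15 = 24/ 5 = 4.80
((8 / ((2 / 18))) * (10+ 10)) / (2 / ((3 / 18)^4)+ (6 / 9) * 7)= 432 / 779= 0.55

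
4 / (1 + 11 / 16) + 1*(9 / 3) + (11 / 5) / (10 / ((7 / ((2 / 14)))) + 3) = 128378 / 21195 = 6.06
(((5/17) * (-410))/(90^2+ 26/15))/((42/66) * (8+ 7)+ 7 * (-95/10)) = 338250/1294312663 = 0.00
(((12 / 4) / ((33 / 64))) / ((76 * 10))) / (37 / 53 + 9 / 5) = 212 / 69179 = 0.00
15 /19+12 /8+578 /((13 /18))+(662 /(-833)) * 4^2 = 325037891 /411502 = 789.88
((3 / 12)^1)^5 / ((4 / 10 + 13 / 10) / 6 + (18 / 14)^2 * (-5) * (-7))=105 / 6251264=0.00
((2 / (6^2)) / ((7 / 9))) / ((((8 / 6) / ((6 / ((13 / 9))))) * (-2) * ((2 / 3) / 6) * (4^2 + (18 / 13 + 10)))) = -729 / 19936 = -0.04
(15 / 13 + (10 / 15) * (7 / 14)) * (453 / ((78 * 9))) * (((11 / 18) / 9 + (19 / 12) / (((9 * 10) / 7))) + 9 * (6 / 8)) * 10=98479331 / 1478412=66.61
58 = 58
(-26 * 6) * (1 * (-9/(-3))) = -468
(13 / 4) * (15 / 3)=65 / 4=16.25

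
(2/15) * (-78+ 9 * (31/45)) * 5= -718/15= -47.87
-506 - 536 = -1042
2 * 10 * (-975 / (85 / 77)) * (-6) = 1801800 / 17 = 105988.24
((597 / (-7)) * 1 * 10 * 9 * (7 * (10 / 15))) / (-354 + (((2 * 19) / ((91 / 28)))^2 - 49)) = 134.52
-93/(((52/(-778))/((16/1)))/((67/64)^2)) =162398553/6656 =24398.82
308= 308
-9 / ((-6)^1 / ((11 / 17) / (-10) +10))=5067 / 340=14.90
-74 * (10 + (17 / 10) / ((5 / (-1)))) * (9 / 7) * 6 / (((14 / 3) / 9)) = -1861137 / 175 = -10635.07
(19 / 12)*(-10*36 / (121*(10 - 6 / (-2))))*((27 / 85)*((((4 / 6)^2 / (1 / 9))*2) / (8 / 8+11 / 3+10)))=-18468 / 294151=-0.06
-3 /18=-1 /6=-0.17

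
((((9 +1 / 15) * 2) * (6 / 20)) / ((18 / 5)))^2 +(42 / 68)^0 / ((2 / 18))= 22849 / 2025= 11.28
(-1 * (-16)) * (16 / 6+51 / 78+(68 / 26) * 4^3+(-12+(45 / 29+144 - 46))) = 4673416 / 1131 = 4132.11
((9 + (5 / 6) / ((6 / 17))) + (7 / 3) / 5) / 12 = 2129 / 2160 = 0.99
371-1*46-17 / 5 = 1608 / 5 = 321.60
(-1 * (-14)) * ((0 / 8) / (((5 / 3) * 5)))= 0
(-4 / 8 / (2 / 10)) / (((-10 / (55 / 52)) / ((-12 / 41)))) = -165 / 2132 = -0.08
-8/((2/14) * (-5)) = 56/5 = 11.20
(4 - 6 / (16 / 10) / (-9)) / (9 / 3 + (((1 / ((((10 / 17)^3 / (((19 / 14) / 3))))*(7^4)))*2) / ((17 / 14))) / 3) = 47719875 / 32418991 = 1.47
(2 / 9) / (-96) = -1 / 432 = -0.00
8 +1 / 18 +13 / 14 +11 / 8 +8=9253 / 504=18.36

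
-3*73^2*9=-143883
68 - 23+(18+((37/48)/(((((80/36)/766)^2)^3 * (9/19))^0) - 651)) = -28187/48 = -587.23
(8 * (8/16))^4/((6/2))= 256/3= 85.33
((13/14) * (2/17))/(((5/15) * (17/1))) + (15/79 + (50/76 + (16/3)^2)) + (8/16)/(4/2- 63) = 48850089583/1667051127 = 29.30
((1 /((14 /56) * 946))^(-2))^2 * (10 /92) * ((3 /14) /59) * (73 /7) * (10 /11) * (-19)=-473357870227275 /2127776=-222466025.67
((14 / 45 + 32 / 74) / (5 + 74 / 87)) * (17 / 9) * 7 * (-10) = -8544676 / 508491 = -16.80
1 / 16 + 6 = 97 / 16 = 6.06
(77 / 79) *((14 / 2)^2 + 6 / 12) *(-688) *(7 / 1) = -18356184 / 79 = -232356.76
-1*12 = -12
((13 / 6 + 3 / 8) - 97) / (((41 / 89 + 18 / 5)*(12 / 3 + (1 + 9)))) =-1008815 / 607152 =-1.66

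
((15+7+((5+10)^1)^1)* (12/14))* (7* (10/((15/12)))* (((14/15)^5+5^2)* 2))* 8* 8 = 1479314151424/253125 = 5844204.06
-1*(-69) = 69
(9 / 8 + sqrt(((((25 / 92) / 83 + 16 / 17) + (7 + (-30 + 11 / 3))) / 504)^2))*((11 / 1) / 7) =2507686555 / 1373930208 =1.83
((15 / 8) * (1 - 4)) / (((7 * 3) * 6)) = -5 / 112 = -0.04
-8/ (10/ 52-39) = 208/ 1009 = 0.21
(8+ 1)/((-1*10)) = -9/10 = -0.90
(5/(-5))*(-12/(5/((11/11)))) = 2.40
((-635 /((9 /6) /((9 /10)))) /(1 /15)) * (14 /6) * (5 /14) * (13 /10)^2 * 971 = -62521719 /8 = -7815214.88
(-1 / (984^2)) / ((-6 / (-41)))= -1 / 141696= -0.00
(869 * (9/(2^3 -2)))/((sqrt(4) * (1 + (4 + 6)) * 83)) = 237/332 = 0.71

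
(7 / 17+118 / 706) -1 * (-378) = 2271852 / 6001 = 378.58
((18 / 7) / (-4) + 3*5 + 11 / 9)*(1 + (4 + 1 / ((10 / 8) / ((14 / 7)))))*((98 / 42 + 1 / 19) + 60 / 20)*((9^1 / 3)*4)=13258102 / 1995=6645.67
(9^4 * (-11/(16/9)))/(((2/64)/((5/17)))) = -6495390/17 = -382081.76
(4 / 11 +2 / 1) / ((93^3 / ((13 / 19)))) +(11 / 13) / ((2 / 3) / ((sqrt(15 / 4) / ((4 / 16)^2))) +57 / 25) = 1138383993719342 / 3067137619527267 - 16500 * sqrt(15) / 18244759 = 0.37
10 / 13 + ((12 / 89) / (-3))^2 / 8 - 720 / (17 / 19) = -1407323628 / 1750541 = -803.94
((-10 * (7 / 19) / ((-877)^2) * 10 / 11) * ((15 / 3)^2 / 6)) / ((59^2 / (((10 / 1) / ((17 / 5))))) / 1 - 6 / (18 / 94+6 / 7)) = -10062500 / 653194999328553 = -0.00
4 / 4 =1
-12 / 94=-6 / 47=-0.13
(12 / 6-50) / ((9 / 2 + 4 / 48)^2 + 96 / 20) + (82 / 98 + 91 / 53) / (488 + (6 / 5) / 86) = -9390588395080 / 5063044361011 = -1.85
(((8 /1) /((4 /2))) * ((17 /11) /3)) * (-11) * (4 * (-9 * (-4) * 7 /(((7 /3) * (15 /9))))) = -29376 /5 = -5875.20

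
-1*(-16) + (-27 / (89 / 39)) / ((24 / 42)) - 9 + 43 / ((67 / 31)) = 147655 / 23852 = 6.19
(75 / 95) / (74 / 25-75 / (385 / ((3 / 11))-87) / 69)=34275750 / 128475587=0.27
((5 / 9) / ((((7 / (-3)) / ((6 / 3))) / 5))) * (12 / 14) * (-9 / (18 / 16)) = 800 / 49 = 16.33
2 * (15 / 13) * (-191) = -5730 / 13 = -440.77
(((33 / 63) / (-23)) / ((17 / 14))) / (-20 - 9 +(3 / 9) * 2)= 22 / 33235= 0.00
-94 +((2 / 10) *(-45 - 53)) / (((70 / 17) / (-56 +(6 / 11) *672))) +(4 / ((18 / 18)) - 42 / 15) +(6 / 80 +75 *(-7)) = -4611027 / 2200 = -2095.92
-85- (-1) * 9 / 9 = -84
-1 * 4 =-4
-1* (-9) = 9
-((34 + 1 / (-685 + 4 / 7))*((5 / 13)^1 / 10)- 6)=4.69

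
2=2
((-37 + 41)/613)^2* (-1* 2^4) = -256/375769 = -0.00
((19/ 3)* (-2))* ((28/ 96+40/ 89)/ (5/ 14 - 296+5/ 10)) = 210539/ 6619464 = 0.03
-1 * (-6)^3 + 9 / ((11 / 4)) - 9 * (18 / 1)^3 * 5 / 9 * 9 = -2884428 / 11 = -262220.73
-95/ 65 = -19/ 13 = -1.46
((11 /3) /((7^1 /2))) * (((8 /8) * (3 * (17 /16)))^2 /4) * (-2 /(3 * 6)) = -3179 /10752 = -0.30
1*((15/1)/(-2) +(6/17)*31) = 117/34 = 3.44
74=74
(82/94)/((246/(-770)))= -385/141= -2.73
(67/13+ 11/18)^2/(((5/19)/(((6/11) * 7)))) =242033533/501930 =482.21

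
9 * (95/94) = 855/94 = 9.10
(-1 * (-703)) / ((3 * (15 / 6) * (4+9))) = 7.21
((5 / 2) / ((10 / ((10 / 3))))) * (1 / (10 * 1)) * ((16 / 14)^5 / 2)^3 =1099511627776 / 14242684529829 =0.08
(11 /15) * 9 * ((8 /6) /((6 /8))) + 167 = 178.73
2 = 2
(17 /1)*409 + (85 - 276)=6762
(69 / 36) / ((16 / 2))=23 / 96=0.24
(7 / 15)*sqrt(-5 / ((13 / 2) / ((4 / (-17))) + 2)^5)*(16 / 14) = 1024*sqrt(82) / 25845375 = 0.00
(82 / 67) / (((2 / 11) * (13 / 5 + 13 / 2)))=4510 / 6097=0.74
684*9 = 6156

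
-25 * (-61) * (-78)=-118950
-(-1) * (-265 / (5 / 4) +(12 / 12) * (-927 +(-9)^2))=-1058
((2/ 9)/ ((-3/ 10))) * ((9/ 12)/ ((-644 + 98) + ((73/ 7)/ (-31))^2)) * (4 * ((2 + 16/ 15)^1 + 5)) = 22791076/ 694042155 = 0.03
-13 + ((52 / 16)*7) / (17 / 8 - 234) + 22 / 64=-108157 / 8480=-12.75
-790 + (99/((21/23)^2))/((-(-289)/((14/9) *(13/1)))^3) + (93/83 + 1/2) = -788.34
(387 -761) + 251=-123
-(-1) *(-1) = -1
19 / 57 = 1 / 3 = 0.33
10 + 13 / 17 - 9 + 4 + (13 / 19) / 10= 5.83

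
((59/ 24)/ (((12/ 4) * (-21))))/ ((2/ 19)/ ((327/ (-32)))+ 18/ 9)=-122189/ 6230448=-0.02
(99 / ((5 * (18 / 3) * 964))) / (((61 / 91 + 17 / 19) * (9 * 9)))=0.00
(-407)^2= 165649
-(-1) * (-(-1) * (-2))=-2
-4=-4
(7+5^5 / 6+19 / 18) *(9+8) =80920 / 9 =8991.11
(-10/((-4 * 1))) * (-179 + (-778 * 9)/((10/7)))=-12701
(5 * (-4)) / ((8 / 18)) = -45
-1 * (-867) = 867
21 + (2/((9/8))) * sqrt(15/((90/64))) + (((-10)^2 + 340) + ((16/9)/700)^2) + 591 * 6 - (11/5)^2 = 64 * sqrt(6)/27 + 9927858166/2480625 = 4007.97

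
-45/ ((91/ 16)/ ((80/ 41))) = -15.44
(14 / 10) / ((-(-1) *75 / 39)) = 91 / 125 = 0.73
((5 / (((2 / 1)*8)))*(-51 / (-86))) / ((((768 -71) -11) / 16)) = 255 / 58996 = 0.00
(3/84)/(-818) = -1/22904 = -0.00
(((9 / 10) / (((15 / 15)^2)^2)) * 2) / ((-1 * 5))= -9 / 25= -0.36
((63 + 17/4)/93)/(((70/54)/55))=26631/868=30.68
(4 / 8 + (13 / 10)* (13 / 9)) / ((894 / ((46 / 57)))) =0.00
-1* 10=-10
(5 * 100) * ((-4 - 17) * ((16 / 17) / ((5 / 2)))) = -67200 / 17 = -3952.94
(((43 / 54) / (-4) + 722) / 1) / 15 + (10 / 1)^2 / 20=172109 / 3240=53.12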